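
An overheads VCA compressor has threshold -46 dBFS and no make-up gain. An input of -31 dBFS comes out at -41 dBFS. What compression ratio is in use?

3:1

Input overshoot = -31 − (-46) = 15 dB; output overshoot = -41 − (-46) = 5 dB.
Ratio = 15 / 5 = 3.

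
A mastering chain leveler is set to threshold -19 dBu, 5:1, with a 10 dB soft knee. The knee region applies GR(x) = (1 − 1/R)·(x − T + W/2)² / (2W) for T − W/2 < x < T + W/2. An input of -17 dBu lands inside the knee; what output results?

-18.96 dBu

x − T + W/2 = -17 − (-19) + 5 = 7.
GR = (1 − 1/5) × 7² / 20 = 0.8 × 49 / 20 = 1.96 dB.
Output = -17 − 1.96 = -18.96 dBu.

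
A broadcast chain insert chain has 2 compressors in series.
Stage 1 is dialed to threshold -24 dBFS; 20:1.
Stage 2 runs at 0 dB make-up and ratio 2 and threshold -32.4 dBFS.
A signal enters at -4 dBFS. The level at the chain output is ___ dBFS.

-27.7 dBFS

Stage 1: overshoot 20 dB → 20/20 = 1 dB → -23 dBFS.
Stage 2: 9.4 dB above -32.4 dBFS, reduced 2:1 to 4.7 dB above → -27.7 dBFS.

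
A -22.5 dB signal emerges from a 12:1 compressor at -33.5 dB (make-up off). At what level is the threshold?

-34.5 dB

Input is 12 dB above T (since output overshoot × R = input overshoot: (-33.5 − T)·12 = -22.5 − T gives T = -34.5 dB).
Check: -34.5 + (-22.5 − (-34.5))/12 = -34.5 + 1 = -33.5 dB. ✓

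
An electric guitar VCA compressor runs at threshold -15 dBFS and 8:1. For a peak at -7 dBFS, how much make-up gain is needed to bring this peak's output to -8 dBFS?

6 dB

Without make-up, output = threshold + overshoot/8 = -15 + 1 = -14 dBFS.
Gap to target: 6 dB.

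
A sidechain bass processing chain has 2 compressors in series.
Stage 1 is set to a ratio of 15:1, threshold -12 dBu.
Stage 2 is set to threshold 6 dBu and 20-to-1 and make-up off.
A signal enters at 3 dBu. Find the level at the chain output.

-11 dBu

Stage 1: 3 dBu is 15 dB over -12 dBu; at 15:1 that becomes 1 dB over, giving -11 dBu.
Stage 2: -11 dBu ≤ 6 dBu, so stage 2 doesn't engage; output -11 dBu.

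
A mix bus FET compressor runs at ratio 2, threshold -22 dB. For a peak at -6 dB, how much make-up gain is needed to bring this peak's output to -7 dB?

7 dB

Overshoot 16 dB → 16/2 = 8 dB after compression, so the compressed level is -22 + 8 = -14 dB.
Make-up = target − compressed = -7 − (-14) = 7 dB.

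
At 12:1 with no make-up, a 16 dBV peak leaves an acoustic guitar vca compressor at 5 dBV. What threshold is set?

Let T be the threshold. Output overshoot = (input overshoot)/R, so 5 − T = (16 − T)/12.
12·(5 − T) = 16 − T → 11·T = 60 − 16 = 44.
T = 44/11 = 4 dBV.

4 dBV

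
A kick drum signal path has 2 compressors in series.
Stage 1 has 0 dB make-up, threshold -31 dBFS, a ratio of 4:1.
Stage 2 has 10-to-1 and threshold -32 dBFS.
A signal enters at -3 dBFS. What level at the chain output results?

Stage 1: overshoot 28 dB → 28/4 = 7 dB → -24 dBFS.
Stage 2: 8 dB above -32 dBFS, reduced 10:1 to 0.8 dB above → -31.2 dBFS.

-31.2 dBFS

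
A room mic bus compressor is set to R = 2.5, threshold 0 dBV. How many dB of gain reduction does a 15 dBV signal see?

9 dB

The signal is 15 dB above threshold.
After 2.5:1 compression the overshoot becomes 15/2.5 = 6 dB.
GR = overshoot in − overshoot out = 15 − 6 = 9 dB.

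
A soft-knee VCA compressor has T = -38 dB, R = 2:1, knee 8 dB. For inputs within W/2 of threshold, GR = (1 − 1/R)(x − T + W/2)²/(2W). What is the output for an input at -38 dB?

-38.5 dB

x − T + W/2 = -38 − (-38) + 4 = 4.
GR = (1 − 1/2) × 4² / 16 = 0.5 × 16 / 16 = 0.5 dB.
Output = -38 − 0.5 = -38.5 dB.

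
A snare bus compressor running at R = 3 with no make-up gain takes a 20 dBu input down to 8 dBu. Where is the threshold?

Let T be the threshold. Output overshoot = (input overshoot)/R, so 8 − T = (20 − T)/3.
3·(8 − T) = 20 − T → 2·T = 24 − 20 = 4.
T = 4/2 = 2 dBu.

2 dBu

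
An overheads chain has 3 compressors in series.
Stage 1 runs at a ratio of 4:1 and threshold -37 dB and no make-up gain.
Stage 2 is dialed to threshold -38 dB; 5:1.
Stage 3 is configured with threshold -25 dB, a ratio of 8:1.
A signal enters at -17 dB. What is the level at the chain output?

-36.8 dB

Stage 1: -17 dB is 20 dB over -37 dB; at 4:1 that becomes 5 dB over, giving -32 dB.
Stage 2: -32 dB is 6 dB over -38 dB; at 5:1 that becomes 1.2 dB over, giving -36.8 dB.
Stage 3: -36.8 dB ≤ -25 dB, so stage 3 doesn't engage; output -36.8 dB.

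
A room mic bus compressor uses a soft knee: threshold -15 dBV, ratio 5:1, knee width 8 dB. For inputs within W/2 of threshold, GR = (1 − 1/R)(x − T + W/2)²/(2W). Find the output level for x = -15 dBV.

x − T + W/2 = -15 − (-15) + 4 = 4.
GR = (1 − 1/5) × 4² / 16 = 0.8 × 16 / 16 = 0.8 dB.
Output = -15 − 0.8 = -15.8 dBV.

-15.8 dBV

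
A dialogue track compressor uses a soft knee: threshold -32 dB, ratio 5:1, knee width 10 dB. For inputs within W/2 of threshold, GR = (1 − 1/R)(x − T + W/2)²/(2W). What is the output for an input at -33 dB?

-33.64 dB

x − T + W/2 = -33 − (-32) + 5 = 4.
GR = (1 − 1/5) × 4² / 20 = 0.8 × 16 / 20 = 0.64 dB.
Output = -33 − 0.64 = -33.64 dB.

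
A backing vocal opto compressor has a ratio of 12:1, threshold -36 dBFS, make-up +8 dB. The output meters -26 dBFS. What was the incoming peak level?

Remove make-up: -26 − 8 = -34 dBFS.
The compressed level sits -34 − (-36) = 2 dB over threshold.
Before 12:1 compression the overshoot was 2 × 12 = 24 dB, so input = -36 + 24 = -12 dBFS.

-12 dBFS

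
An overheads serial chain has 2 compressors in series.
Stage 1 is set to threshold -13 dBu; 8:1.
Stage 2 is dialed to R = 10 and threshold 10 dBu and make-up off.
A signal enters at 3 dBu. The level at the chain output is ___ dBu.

-11 dBu

Stage 1: 3 dBu is 16 dB over -13 dBu; at 8:1 that becomes 2 dB over, giving -11 dBu.
Stage 2: -11 dBu ≤ 10 dBu, so stage 2 doesn't engage; output -11 dBu.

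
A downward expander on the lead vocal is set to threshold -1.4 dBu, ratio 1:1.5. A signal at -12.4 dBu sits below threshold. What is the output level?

-17.9 dBu

Undershoot = (-1.4) − (-12.4) = 11 dB.
At 1:1.5, that expands to 16.5 dB under threshold.
Output = -1.4 − 16.5 = -17.9 dBu.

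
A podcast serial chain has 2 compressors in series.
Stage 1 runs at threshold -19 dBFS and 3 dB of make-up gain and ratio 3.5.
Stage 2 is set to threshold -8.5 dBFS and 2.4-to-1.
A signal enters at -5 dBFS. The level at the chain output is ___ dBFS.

Stage 1: -5 dBFS is 14 dB over -19 dBFS; at 3.5:1 that becomes 4 dB over, giving -15 dBFS; +3 dB make-up → -12 dBFS.
Stage 2: below threshold (-12 ≤ -8.5); passes unchanged; output -12 dBFS.

-12 dBFS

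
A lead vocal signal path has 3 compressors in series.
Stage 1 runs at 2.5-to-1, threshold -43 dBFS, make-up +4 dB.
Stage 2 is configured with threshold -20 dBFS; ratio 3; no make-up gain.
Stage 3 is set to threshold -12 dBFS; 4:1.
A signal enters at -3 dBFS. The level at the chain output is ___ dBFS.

Stage 1: -3 dBFS is 40 dB over -43 dBFS; at 2.5:1 that becomes 16 dB over, giving -27 dBFS; +4 dB make-up → -23 dBFS.
Stage 2: -23 dBFS ≤ -20 dBFS, so stage 2 doesn't engage; output -23 dBFS.
Stage 3: -23 dBFS ≤ -12 dBFS, so stage 3 doesn't engage; output -23 dBFS.

-23 dBFS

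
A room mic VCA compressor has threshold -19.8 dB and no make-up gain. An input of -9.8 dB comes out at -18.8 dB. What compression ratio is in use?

Input overshoot = -9.8 − (-19.8) = 10 dB; output overshoot = -18.8 − (-19.8) = 1 dB.
Ratio = 10 / 1 = 10.

10:1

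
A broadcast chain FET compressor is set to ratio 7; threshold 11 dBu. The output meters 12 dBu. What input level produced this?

18 dBu

The compressed level sits 12 − 11 = 1 dB over threshold.
Undo the ratio: input overshoot = 1 × 7 = 7 dB, giving input = 18 dBu.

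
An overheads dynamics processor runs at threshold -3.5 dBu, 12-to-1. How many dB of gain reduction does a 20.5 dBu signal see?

Overshoot = 20.5 − (-3.5) = 24 dB.
A 12:1 ratio leaves 2 dB of that excess.
GR = overshoot in − overshoot out = 24 − 2 = 22 dB.

22 dB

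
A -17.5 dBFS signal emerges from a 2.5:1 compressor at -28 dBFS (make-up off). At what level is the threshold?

Let T be the threshold. Output overshoot = (input overshoot)/R, so -28 − T = (-17.5 − T)/2.5.
2.5·(-28 − T) = -17.5 − T → 1.5·T = -70 − (-17.5) = -52.5.
T = -52.5/1.5 = -35 dBFS.

-35 dBFS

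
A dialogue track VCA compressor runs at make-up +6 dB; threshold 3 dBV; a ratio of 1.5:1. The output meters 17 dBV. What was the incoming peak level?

Before make-up, the level was 17 − 6 = 11 dBV.
That's 8 dB above the 3 dBV threshold.
Input overshoot = R × output overshoot = 12 dB → input = 3 + 12 = 15 dBV.

15 dBV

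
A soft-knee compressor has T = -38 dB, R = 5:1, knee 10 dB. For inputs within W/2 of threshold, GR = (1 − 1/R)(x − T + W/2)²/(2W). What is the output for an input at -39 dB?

x − T + W/2 = -39 − (-38) + 5 = 4.
GR = (1 − 1/5) × 4² / 20 = 0.8 × 16 / 20 = 0.64 dB.
Output = -39 − 0.64 = -39.64 dB.

-39.64 dB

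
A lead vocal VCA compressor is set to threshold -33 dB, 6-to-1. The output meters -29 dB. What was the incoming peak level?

-9 dB

The compressed level sits -29 − (-33) = 4 dB over threshold.
Before 6:1 compression the overshoot was 4 × 6 = 24 dB, so input = -33 + 24 = -9 dB.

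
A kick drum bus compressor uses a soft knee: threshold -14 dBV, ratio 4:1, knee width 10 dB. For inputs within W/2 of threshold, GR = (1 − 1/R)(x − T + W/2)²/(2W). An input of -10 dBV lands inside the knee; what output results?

x − T + W/2 = -10 − (-14) + 5 = 9.
GR = (1 − 1/4) × 9² / 20 = 0.75 × 81 / 20 = 3.0375 dB.
Output = -10 − 3.0375 = -13.0375 dBV.

-13.0375 dBV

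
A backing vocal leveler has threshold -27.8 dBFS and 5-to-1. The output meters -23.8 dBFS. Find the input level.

-7.8 dBFS

The compressed level sits -23.8 − (-27.8) = 4 dB over threshold.
Before 5:1 compression the overshoot was 4 × 5 = 20 dB, so input = -27.8 + 20 = -7.8 dBFS.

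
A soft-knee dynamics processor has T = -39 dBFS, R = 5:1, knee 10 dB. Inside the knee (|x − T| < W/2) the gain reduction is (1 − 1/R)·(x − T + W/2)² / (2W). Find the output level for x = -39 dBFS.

-40 dBFS

x − T + W/2 = -39 − (-39) + 5 = 5.
GR = (1 − 1/5) × 5² / 20 = 0.8 × 25 / 20 = 1 dB.
Output = -39 − 1 = -40 dBFS.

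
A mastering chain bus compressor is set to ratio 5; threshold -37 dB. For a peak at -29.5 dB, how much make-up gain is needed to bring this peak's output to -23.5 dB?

12 dB

Overshoot 7.5 dB → 7.5/5 = 1.5 dB after compression, so the compressed level is -37 + 1.5 = -35.5 dB.
Make-up = target − compressed = -23.5 − (-35.5) = 12 dB.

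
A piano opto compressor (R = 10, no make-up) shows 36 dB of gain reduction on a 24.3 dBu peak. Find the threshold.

Let T be the threshold. Output overshoot = (input overshoot)/R, so -11.7 − T = (24.3 − T)/10.
10·(-11.7 − T) = 24.3 − T → 9·T = -117 − 24.3 = -141.3.
T = -141.3/9 = -15.7 dBu.

-15.7 dBu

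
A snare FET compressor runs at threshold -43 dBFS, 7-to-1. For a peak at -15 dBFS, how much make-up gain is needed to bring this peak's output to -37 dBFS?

Overshoot 28 dB → 28/7 = 4 dB after compression, so the compressed level is -43 + 4 = -39 dBFS.
Make-up = target − compressed = -37 − (-39) = 2 dB.

2 dB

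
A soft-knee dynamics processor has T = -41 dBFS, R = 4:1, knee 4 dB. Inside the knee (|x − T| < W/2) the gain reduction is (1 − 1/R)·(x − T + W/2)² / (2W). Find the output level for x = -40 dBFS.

x − T + W/2 = -40 − (-41) + 2 = 3.
GR = (1 − 1/4) × 3² / 8 = 0.75 × 9 / 8 = 0.84375 dB.
Output = -40 − 0.84375 = -40.84375 dBFS.

-40.84375 dBFS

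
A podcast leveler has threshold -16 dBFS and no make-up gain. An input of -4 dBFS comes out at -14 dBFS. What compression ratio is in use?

Input overshoot = -4 − (-16) = 12 dB; output overshoot = -14 − (-16) = 2 dB.
Ratio = 12 / 2 = 6.

6:1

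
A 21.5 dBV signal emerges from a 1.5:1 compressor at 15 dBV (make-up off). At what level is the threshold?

2 dBV

Input is 19.5 dB above T (since output overshoot × R = input overshoot: (15 − T)·1.5 = 21.5 − T gives T = 2 dBV).
Check: 2 + (21.5 − 2)/1.5 = 2 + 13 = 15 dBV. ✓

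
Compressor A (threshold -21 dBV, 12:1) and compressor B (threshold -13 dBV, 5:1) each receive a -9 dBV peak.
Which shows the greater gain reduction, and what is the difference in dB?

A: GR = 12 − 12/12 = 11 dB.
B: GR = 4 − 4/5 = 3.2 dB.
Difference: 7.8 dB in favour of A.

A, by 7.8 dB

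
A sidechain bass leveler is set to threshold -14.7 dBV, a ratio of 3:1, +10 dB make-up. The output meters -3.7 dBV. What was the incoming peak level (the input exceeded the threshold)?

-11.7 dBV

Stripping the +10 dB make-up gives -13.7 dBV at the gain stage.
That's 1 dB above the -14.7 dBV threshold.
Input overshoot = R × output overshoot = 3 dB → input = -14.7 + 3 = -11.7 dBV.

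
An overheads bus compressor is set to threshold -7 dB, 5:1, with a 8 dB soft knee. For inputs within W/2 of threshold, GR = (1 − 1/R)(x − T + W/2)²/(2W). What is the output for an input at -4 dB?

-6.45 dB

x − T + W/2 = -4 − (-7) + 4 = 7.
GR = (1 − 1/5) × 7² / 16 = 0.8 × 49 / 16 = 2.45 dB.
Output = -4 − 2.45 = -6.45 dB.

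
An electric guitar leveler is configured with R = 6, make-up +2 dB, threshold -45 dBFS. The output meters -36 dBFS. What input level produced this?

Remove make-up: -36 − 2 = -38 dBFS.
Post-compression overshoot = -38 − (-45) = 7 dB.
Input overshoot = R × output overshoot = 42 dB → input = -45 + 42 = -3 dBFS.

-3 dBFS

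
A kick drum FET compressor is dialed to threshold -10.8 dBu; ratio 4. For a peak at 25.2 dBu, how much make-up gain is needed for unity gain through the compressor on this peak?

27 dB

The peak compresses to -10.8 + 36/4 = -1.8 dBu.
To reach 25.2 dBu requires 25.2 − (-1.8) = 27 dB of make-up.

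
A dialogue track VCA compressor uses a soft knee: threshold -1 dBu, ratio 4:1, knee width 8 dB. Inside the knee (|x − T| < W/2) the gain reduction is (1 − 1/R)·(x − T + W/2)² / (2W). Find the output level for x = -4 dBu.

-4.046875 dBu

x − T + W/2 = -4 − (-1) + 4 = 1.
GR = (1 − 1/4) × 1² / 16 = 0.75 × 1 / 16 = 0.046875 dB.
Output = -4 − 0.046875 = -4.046875 dBu.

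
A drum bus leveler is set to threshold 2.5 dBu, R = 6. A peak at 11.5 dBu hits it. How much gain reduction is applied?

7.5 dB

Overshoot = 11.5 − 2.5 = 9 dB.
After 6:1 compression the overshoot becomes 9/6 = 1.5 dB.
So the signal is attenuated by 9 − 1.5 = 7.5 dB.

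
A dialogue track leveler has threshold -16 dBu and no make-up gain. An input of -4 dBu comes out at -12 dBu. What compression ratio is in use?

Input overshoot = -4 − (-16) = 12 dB; output overshoot = -12 − (-16) = 4 dB.
Ratio = 12 / 4 = 3.

3:1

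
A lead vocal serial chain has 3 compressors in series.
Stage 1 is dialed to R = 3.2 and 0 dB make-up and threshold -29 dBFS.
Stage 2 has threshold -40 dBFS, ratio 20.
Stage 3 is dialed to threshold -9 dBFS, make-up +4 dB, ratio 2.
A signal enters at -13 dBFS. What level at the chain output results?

Stage 1: 16 dB above -29 dBFS, reduced 3.2:1 to 5 dB above → -24 dBFS.
Stage 2: -24 dBFS is 16 dB over -40 dBFS; at 20:1 that becomes 0.8 dB over, giving -39.2 dBFS.
Stage 3: below threshold (-39.2 ≤ -9); passes unchanged; make-up brings it to -35.2 dBFS.

-35.2 dBFS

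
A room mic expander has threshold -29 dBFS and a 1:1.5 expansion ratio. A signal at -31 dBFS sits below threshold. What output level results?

-32 dBFS

Undershoot = (-29) − (-31) = 2 dB.
At 1:1.5, that expands to 3 dB under threshold.
Output = -29 − 3 = -32 dBFS.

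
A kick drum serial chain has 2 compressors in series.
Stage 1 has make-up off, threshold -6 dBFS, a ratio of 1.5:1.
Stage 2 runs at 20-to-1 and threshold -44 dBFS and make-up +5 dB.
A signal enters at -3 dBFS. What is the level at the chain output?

-37 dBFS

Stage 1: overshoot 3 dB → 3/1.5 = 2 dB → -4 dBFS.
Stage 2: -4 dBFS is 40 dB over -44 dBFS; at 20:1 that becomes 2 dB over, giving -42 dBFS; +5 dB make-up → -37 dBFS.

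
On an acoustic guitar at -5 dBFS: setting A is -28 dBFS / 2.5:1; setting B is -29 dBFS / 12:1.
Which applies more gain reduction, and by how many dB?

B, by 8.2 dB

A: 23 dB over, compressed to 9.2 dB over, so 13.8 dB of GR.
B: 24 dB over, compressed to 2 dB over, so 22 dB of GR.
B applies 8.2 dB more gain reduction.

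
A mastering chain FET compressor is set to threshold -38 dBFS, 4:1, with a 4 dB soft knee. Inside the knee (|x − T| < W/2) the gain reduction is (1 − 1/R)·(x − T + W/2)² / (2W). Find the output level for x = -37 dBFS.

-37.84375 dBFS

x − T + W/2 = -37 − (-38) + 2 = 3.
GR = (1 − 1/4) × 3² / 8 = 0.75 × 9 / 8 = 0.84375 dB.
Output = -37 − 0.84375 = -37.84375 dBFS.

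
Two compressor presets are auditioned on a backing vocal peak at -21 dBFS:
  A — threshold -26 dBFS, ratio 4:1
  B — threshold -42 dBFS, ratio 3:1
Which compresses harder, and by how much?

B, by 10.25 dB

A: overshoot 5 dB → output overshoot 1.25 dB → GR 3.75 dB.
B: overshoot 21 dB → output overshoot 7 dB → GR 14 dB.
B reduces 10.25 dB more.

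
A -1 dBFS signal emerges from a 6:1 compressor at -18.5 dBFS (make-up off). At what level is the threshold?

Input is 21 dB above T (since output overshoot × R = input overshoot: (-18.5 − T)·6 = -1 − T gives T = -22 dBFS).
Check: -22 + (-1 − (-22))/6 = -22 + 3.5 = -18.5 dBFS. ✓

-22 dBFS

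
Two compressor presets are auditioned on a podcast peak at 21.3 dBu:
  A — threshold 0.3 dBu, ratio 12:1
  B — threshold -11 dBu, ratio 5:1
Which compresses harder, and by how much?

B, by 6.59 dB

A: 21 dB over, compressed to 1.75 dB over, so 19.25 dB of GR.
B: 32.3 dB over, compressed to 6.46 dB over, so 25.84 dB of GR.
B applies 6.59 dB more gain reduction.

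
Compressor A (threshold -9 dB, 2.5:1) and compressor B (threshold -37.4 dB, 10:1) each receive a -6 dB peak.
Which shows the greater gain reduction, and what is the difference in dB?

A: overshoot 3 dB → output overshoot 1.2 dB → GR 1.8 dB.
B: overshoot 31.4 dB → output overshoot 3.14 dB → GR 28.26 dB.
Difference: 26.46 dB in favour of B.

B, by 26.46 dB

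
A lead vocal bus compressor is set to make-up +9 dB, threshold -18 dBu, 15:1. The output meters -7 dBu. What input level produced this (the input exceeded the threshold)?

Stripping the +9 dB make-up gives -16 dBu at the gain stage.
The compressed level sits -16 − (-18) = 2 dB over threshold.
Input overshoot = R × output overshoot = 30 dB → input = -18 + 30 = 12 dBu.

12 dBu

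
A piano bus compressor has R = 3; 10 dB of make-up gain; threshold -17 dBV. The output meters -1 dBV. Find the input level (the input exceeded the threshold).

1 dBV

Remove make-up: -1 − 10 = -11 dBV.
The compressed level sits -11 − (-17) = 6 dB over threshold.
Input overshoot = R × output overshoot = 18 dB → input = -17 + 18 = 1 dBV.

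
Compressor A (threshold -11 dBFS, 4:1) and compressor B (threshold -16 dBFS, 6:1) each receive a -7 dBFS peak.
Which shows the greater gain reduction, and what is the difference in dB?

A: 4 dB over, compressed to 1 dB over, so 3 dB of GR.
B: 9 dB over, compressed to 1.5 dB over, so 7.5 dB of GR.
B reduces 4.5 dB more.

B, by 4.5 dB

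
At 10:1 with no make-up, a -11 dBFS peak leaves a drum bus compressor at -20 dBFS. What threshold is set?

-21 dBFS

Input is 10 dB above T (since output overshoot × R = input overshoot: (-20 − T)·10 = -11 − T gives T = -21 dBFS).
Check: -21 + (-11 − (-21))/10 = -21 + 1 = -20 dBFS. ✓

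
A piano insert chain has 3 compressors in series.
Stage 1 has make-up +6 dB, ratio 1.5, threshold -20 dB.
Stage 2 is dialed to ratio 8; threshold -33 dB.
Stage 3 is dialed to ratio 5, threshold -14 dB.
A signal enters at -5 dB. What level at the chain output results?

Stage 1: 15 dB above -20 dB, reduced 1.5:1 to 10 dB above → -10 dB; +6 dB make-up → -4 dB.
Stage 2: -4 dB is 29 dB over -33 dB; at 8:1 that becomes 3.625 dB over, giving -29.375 dB.
Stage 3: -29.375 dB ≤ -14 dB, so stage 3 doesn't engage; output -29.375 dB.

-29.375 dB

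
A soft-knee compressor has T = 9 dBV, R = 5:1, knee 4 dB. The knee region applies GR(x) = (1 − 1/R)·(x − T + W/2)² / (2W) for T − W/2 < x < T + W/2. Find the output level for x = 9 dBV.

8.6 dBV

x − T + W/2 = 9 − 9 + 2 = 2.
GR = (1 − 1/5) × 2² / 8 = 0.8 × 4 / 8 = 0.4 dB.
Output = 9 − 0.4 = 8.6 dBV.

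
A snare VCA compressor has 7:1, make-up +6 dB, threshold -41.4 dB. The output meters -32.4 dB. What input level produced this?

Remove make-up: -32.4 − 6 = -38.4 dB.
Post-compression overshoot = -38.4 − (-41.4) = 3 dB.
Undo the ratio: input overshoot = 3 × 7 = 21 dB, giving input = -20.4 dB.

-20.4 dB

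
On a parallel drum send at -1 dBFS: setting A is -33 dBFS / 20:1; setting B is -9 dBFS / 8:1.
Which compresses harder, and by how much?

A, by 23.4 dB

A: 32 dB over, compressed to 1.6 dB over, so 30.4 dB of GR.
B: 8 dB over, compressed to 1 dB over, so 7 dB of GR.
A reduces 23.4 dB more.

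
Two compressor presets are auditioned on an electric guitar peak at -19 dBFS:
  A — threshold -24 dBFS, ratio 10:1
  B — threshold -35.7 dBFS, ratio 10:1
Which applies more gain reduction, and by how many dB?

B, by 10.53 dB

A: overshoot 5 dB → output overshoot 0.5 dB → GR 4.5 dB.
B: overshoot 16.7 dB → output overshoot 1.67 dB → GR 15.03 dB.
B applies 10.53 dB more gain reduction.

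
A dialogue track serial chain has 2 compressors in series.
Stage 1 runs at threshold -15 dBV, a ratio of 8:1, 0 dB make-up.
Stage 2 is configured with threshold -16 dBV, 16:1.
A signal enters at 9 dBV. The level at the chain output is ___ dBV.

Stage 1: overshoot 24 dB → 24/8 = 3 dB → -12 dBV.
Stage 2: overshoot 4 dB → 4/16 = 0.25 dB → -15.75 dBV.

-15.75 dBV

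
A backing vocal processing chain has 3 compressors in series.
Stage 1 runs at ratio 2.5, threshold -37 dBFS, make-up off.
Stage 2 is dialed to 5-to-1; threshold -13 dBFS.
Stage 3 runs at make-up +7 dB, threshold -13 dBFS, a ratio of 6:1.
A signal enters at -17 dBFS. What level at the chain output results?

-22 dBFS

Stage 1: 20 dB above -37 dBFS, reduced 2.5:1 to 8 dB above → -29 dBFS.
Stage 2: below threshold (-29 ≤ -13); passes unchanged; output -29 dBFS.
Stage 3: below threshold (-29 ≤ -13); passes unchanged; make-up brings it to -22 dBFS.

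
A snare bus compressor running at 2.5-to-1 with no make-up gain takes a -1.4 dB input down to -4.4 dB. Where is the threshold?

-6.4 dB

Input is 5 dB above T (since output overshoot × R = input overshoot: (-4.4 − T)·2.5 = -1.4 − T gives T = -6.4 dB).
Check: -6.4 + (-1.4 − (-6.4))/2.5 = -6.4 + 2 = -4.4 dB. ✓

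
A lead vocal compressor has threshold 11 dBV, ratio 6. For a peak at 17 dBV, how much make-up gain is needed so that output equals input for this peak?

Overshoot 6 dB → 6/6 = 1 dB after compression, so the compressed level is 11 + 1 = 12 dBV.
Make-up = target − compressed = 17 − 12 = 5 dB.

5 dB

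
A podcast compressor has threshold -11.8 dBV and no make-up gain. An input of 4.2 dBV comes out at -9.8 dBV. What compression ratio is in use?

Input overshoot = 4.2 − (-11.8) = 16 dB; output overshoot = -9.8 − (-11.8) = 2 dB.
Ratio = 16 / 2 = 8.

8:1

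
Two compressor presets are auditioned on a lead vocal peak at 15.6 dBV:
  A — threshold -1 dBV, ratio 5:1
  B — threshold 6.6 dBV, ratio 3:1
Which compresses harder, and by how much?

A, by 7.28 dB

A: GR = 16.6 − 16.6/5 = 13.28 dB.
B: GR = 9 − 9/3 = 6 dB.
Difference: 7.28 dB in favour of A.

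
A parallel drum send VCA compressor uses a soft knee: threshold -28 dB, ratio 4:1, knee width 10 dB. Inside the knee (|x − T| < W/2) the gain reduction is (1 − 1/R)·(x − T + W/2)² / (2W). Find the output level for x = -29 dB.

-29.6 dB

x − T + W/2 = -29 − (-28) + 5 = 4.
GR = (1 − 1/4) × 4² / 20 = 0.75 × 16 / 20 = 0.6 dB.
Output = -29 − 0.6 = -29.6 dB.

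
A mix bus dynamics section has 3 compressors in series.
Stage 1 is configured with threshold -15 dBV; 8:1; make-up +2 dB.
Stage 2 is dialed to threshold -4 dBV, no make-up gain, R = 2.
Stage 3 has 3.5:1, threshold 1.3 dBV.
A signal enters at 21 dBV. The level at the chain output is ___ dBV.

Stage 1: overshoot 36 dB → 36/8 = 4.5 dB → -10.5 dBV; +2 dB make-up → -8.5 dBV.
Stage 2: -8.5 dBV ≤ -4 dBV, so stage 2 doesn't engage; output -8.5 dBV.
Stage 3: -8.5 dBV ≤ 1.3 dBV, so stage 3 doesn't engage; output -8.5 dBV.

-8.5 dBV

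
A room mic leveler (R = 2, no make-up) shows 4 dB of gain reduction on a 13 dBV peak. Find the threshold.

5 dBV

Gain reduction = 13 − 9 = 4 dB; output overshoot = GR / (R − 1) = 4 / 1 = 4 dB.
Threshold = output − output overshoot = 9 − 4 = 5 dBV.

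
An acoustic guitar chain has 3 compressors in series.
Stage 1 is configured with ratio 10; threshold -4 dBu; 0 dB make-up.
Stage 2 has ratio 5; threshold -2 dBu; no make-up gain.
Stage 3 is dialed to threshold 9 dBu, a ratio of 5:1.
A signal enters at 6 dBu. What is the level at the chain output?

Stage 1: 6 dBu is 10 dB over -4 dBu; at 10:1 that becomes 1 dB over, giving -3 dBu.
Stage 2: below threshold (-3 ≤ -2); passes unchanged; output -3 dBu.
Stage 3: below threshold (-3 ≤ 9); passes unchanged; output -3 dBu.

-3 dBu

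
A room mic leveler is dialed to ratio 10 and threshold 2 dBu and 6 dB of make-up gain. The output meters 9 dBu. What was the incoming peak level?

Before make-up, the level was 9 − 6 = 3 dBu.
That's 1 dB above the 2 dBu threshold.
Undo the ratio: input overshoot = 1 × 10 = 10 dB, giving input = 12 dBu.

12 dBu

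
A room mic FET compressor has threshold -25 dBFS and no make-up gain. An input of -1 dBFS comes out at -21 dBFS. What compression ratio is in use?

6:1

Input overshoot = -1 − (-25) = 24 dB; output overshoot = -21 − (-25) = 4 dB.
Ratio = 24 / 4 = 6.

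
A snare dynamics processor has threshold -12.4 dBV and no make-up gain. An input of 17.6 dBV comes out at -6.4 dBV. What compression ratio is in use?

5:1

Input overshoot = 17.6 − (-12.4) = 30 dB; output overshoot = -6.4 − (-12.4) = 6 dB.
Ratio = 30 / 6 = 5.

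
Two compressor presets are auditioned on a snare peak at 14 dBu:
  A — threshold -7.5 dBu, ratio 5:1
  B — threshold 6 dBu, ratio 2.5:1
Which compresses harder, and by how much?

A: GR = 21.5 − 21.5/5 = 17.2 dB.
B: GR = 8 − 8/2.5 = 4.8 dB.
A reduces 12.4 dB more.

A, by 12.4 dB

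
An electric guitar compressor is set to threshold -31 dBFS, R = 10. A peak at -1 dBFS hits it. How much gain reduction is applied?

27 dB

Overshoot = -1 − (-31) = 30 dB.
At 10:1, output sits 30/10 = 3 dB above threshold.
GR = overshoot in − overshoot out = 30 − 3 = 27 dB.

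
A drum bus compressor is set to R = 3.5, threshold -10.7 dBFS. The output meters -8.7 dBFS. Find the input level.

-3.7 dBFS

The compressed level sits -8.7 − (-10.7) = 2 dB over threshold.
Undo the ratio: input overshoot = 2 × 3.5 = 7 dB, giving input = -3.7 dBFS.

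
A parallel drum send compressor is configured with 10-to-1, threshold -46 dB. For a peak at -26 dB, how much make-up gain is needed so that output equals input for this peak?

18 dB

Overshoot 20 dB → 20/10 = 2 dB after compression, so the compressed level is -46 + 2 = -44 dB.
Make-up = target − compressed = -26 − (-44) = 18 dB.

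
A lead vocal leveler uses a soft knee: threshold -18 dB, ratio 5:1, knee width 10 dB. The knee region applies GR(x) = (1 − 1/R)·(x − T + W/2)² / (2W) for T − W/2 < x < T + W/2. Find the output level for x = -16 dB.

x − T + W/2 = -16 − (-18) + 5 = 7.
GR = (1 − 1/5) × 7² / 20 = 0.8 × 49 / 20 = 1.96 dB.
Output = -16 − 1.96 = -17.96 dB.

-17.96 dB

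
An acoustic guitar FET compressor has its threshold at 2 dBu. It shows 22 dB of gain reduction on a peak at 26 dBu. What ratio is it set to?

12:1

Input overshoot = 26 − 2 = 24 dB.
Output overshoot = 24 − 22 = 2 dB.
Ratio = input overshoot / output overshoot = 24 / 2 = 12.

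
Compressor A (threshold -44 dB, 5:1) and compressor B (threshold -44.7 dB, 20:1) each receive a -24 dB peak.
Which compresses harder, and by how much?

A: overshoot 20 dB → output overshoot 4 dB → GR 16 dB.
B: overshoot 20.7 dB → output overshoot 1.035 dB → GR 19.665 dB.
B applies 3.665 dB more gain reduction.

B, by 3.665 dB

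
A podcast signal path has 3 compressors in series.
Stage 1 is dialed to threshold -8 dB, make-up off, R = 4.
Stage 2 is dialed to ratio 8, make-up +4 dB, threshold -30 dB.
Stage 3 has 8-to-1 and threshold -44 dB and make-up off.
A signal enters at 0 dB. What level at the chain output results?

-41.375 dB

Stage 1: 8 dB above -8 dB, reduced 4:1 to 2 dB above → -6 dB.
Stage 2: overshoot 24 dB → 24/8 = 3 dB → -27 dB; +4 dB make-up → -23 dB.
Stage 3: -23 dB is 21 dB over -44 dB; at 8:1 that becomes 2.625 dB over, giving -41.375 dB.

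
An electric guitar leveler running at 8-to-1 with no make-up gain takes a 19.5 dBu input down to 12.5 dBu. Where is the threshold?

11.5 dBu

Let T be the threshold. Output overshoot = (input overshoot)/R, so 12.5 − T = (19.5 − T)/8.
8·(12.5 − T) = 19.5 − T → 7·T = 100 − 19.5 = 80.5.
T = 80.5/7 = 11.5 dBu.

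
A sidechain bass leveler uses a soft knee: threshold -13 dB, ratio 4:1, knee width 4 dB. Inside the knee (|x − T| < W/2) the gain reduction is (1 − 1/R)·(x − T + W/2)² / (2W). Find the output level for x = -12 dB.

-12.84375 dB

x − T + W/2 = -12 − (-13) + 2 = 3.
GR = (1 − 1/4) × 3² / 8 = 0.75 × 9 / 8 = 0.84375 dB.
Output = -12 − 0.84375 = -12.84375 dB.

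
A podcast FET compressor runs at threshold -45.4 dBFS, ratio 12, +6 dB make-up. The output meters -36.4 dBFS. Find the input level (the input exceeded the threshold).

-9.4 dBFS

Before make-up, the level was -36.4 − 6 = -42.4 dBFS.
The compressed level sits -42.4 − (-45.4) = 3 dB over threshold.
Before 12:1 compression the overshoot was 3 × 12 = 36 dB, so input = -45.4 + 36 = -9.4 dBFS.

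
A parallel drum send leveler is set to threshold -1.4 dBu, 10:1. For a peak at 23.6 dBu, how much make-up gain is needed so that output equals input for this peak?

22.5 dB

The peak compresses to -1.4 + 25/10 = 1.1 dBu.
To reach 23.6 dBu requires 23.6 − 1.1 = 22.5 dB of make-up.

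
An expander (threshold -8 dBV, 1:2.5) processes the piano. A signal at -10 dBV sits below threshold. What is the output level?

-13 dBV

Undershoot = (-8) − (-10) = 2 dB.
At 1:2.5, that expands to 5 dB under threshold.
Output = -8 − 5 = -13 dBV.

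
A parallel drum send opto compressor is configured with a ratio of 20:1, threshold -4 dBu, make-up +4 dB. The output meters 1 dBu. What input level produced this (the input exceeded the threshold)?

Remove make-up: 1 − 4 = -3 dBu.
That's 1 dB above the -4 dBu threshold.
Input overshoot = R × output overshoot = 20 dB → input = -4 + 20 = 16 dBu.

16 dBu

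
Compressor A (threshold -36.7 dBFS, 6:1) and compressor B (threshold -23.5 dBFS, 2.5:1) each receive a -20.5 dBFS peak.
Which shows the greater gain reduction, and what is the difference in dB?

A, by 11.7 dB

A: GR = 16.2 − 16.2/6 = 13.5 dB.
B: GR = 3 − 3/2.5 = 1.8 dB.
Difference: 11.7 dB in favour of A.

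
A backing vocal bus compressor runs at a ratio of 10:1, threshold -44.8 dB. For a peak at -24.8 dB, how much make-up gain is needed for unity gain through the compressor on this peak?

18 dB

Overshoot 20 dB → 20/10 = 2 dB after compression, so the compressed level is -44.8 + 2 = -42.8 dB.
Make-up = target − compressed = -24.8 − (-42.8) = 18 dB.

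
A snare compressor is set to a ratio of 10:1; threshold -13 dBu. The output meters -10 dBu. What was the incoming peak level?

Post-compression overshoot = -10 − (-13) = 3 dB.
Before 10:1 compression the overshoot was 3 × 10 = 30 dB, so input = -13 + 30 = 17 dBu.

17 dBu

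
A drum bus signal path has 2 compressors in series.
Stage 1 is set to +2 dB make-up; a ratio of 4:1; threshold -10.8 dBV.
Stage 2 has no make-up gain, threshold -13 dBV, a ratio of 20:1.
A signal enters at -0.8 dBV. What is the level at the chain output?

Stage 1: 10 dB above -10.8 dBV, reduced 4:1 to 2.5 dB above → -8.3 dBV; +2 dB make-up → -6.3 dBV.
Stage 2: overshoot 6.7 dB → 6.7/20 = 0.335 dB → -12.665 dBV.

-12.665 dBV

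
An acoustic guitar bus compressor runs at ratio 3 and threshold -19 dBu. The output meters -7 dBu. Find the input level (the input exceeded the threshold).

17 dBu

Post-compression overshoot = -7 − (-19) = 12 dB.
Undo the ratio: input overshoot = 12 × 3 = 36 dB, giving input = 17 dBu.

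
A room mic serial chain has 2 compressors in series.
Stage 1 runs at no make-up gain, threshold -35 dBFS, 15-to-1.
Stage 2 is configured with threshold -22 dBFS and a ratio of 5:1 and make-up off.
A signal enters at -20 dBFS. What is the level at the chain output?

-34 dBFS

Stage 1: 15 dB above -35 dBFS, reduced 15:1 to 1 dB above → -34 dBFS.
Stage 2: -34 dBFS ≤ -22 dBFS, so stage 2 doesn't engage; output -34 dBFS.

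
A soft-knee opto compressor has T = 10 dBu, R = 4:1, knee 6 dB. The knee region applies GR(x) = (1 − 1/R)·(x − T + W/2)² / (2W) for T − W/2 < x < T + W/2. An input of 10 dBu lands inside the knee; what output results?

9.4375 dBu

x − T + W/2 = 10 − 10 + 3 = 3.
GR = (1 − 1/4) × 3² / 12 = 0.75 × 9 / 12 = 0.5625 dB.
Output = 10 − 0.5625 = 9.4375 dBu.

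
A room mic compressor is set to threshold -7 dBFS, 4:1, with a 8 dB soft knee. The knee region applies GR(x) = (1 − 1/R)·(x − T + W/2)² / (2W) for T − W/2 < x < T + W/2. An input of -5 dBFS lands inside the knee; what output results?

-6.6875 dBFS

x − T + W/2 = -5 − (-7) + 4 = 6.
GR = (1 − 1/4) × 6² / 16 = 0.75 × 36 / 16 = 1.6875 dB.
Output = -5 − 1.6875 = -6.6875 dBFS.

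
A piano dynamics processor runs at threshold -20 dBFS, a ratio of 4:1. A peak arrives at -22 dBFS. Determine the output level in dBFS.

-22 dBFS

-22 dBFS is 2 dB below the -20 dBFS threshold, so no gain reduction is applied.
Output = input = -22 dBFS.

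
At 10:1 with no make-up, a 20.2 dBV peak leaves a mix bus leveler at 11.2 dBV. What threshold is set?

10.2 dBV

Let T be the threshold. Output overshoot = (input overshoot)/R, so 11.2 − T = (20.2 − T)/10.
10·(11.2 − T) = 20.2 − T → 9·T = 112 − 20.2 = 91.8.
T = 91.8/9 = 10.2 dBV.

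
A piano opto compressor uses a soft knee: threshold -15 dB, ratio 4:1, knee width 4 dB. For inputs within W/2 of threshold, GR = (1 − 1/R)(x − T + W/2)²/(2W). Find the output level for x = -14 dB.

-14.84375 dB

x − T + W/2 = -14 − (-15) + 2 = 3.
GR = (1 − 1/4) × 3² / 8 = 0.75 × 9 / 8 = 0.84375 dB.
Output = -14 − 0.84375 = -14.84375 dB.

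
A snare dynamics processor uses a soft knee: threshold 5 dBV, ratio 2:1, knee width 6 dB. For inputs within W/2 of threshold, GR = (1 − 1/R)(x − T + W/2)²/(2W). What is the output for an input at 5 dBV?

x − T + W/2 = 5 − 5 + 3 = 3.
GR = (1 − 1/2) × 3² / 12 = 0.5 × 9 / 12 = 0.375 dB.
Output = 5 − 0.375 = 4.625 dBV.

4.625 dBV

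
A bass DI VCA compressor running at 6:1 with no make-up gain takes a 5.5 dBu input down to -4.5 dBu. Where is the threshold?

Input is 12 dB above T (since output overshoot × R = input overshoot: (-4.5 − T)·6 = 5.5 − T gives T = -6.5 dBu).
Check: -6.5 + (5.5 − (-6.5))/6 = -6.5 + 2 = -4.5 dBu. ✓

-6.5 dBu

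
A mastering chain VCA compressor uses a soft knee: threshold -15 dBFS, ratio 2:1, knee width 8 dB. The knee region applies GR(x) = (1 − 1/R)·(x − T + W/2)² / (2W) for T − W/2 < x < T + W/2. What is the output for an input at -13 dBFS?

-14.125 dBFS

x − T + W/2 = -13 − (-15) + 4 = 6.
GR = (1 − 1/2) × 6² / 16 = 0.5 × 36 / 16 = 1.125 dB.
Output = -13 − 1.125 = -14.125 dBFS.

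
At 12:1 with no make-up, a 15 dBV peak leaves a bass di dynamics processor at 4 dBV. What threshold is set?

Gain reduction = 15 − 4 = 11 dB; output overshoot = GR / (R − 1) = 11 / 11 = 1 dB.
Threshold = output − output overshoot = 4 − 1 = 3 dBV.

3 dBV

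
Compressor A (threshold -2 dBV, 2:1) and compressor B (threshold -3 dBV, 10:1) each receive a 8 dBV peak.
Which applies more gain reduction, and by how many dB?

A: 10 dB over, compressed to 5 dB over, so 5 dB of GR.
B: 11 dB over, compressed to 1.1 dB over, so 9.9 dB of GR.
B reduces 4.9 dB more.

B, by 4.9 dB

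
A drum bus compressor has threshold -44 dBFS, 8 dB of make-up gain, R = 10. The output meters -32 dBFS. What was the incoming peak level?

-4 dBFS

Before make-up, the level was -32 − 8 = -40 dBFS.
Post-compression overshoot = -40 − (-44) = 4 dB.
Before 10:1 compression the overshoot was 4 × 10 = 40 dB, so input = -44 + 40 = -4 dBFS.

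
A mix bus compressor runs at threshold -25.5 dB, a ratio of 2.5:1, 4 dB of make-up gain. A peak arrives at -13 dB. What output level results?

-13 dB sits 12.5 dB over threshold.
The 12.5 dB excess becomes 5 dB after 2.5:1 reduction.
Output = -25.5 + 5 = -20.5 dB; make-up adds 4 dB, giving -16.5 dB.

-16.5 dB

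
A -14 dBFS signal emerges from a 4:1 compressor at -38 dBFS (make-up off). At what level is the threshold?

-46 dBFS

Gain reduction = -14 − (-38) = 24 dB; output overshoot = GR / (R − 1) = 24 / 3 = 8 dB.
Threshold = output − output overshoot = -38 − 8 = -46 dBFS.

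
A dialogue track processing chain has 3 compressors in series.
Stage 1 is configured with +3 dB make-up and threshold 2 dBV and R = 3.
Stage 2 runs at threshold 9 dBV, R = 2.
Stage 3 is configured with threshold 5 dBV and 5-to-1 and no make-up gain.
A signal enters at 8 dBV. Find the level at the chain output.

5.4 dBV

Stage 1: overshoot 6 dB → 6/3 = 2 dB → 4 dBV; +3 dB make-up → 7 dBV.
Stage 2: 7 dBV ≤ 9 dBV, so stage 2 doesn't engage; output 7 dBV.
Stage 3: 7 dBV is 2 dB over 5 dBV; at 5:1 that becomes 0.4 dB over, giving 5.4 dBV.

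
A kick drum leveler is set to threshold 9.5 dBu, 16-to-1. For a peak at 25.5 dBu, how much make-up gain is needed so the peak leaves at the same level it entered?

15 dB

Overshoot 16 dB → 16/16 = 1 dB after compression, so the compressed level is 9.5 + 1 = 10.5 dBu.
Make-up = target − compressed = 25.5 − 10.5 = 15 dB.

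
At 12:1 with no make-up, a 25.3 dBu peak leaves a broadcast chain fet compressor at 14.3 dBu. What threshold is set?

13.3 dBu

Let T be the threshold. Output overshoot = (input overshoot)/R, so 14.3 − T = (25.3 − T)/12.
12·(14.3 − T) = 25.3 − T → 11·T = 171.6 − 25.3 = 146.3.
T = 146.3/11 = 13.3 dBu.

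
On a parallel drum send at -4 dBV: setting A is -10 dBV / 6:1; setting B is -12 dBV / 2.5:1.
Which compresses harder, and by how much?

A: overshoot 6 dB → output overshoot 1 dB → GR 5 dB.
B: overshoot 8 dB → output overshoot 3.2 dB → GR 4.8 dB.
A applies 0.2 dB more gain reduction.

A, by 0.2 dB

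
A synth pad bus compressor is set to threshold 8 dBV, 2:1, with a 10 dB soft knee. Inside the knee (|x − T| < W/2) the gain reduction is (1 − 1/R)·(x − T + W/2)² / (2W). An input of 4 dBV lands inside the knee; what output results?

x − T + W/2 = 4 − 8 + 5 = 1.
GR = (1 − 1/2) × 1² / 20 = 0.5 × 1 / 20 = 0.025 dB.
Output = 4 − 0.025 = 3.975 dBV.

3.975 dBV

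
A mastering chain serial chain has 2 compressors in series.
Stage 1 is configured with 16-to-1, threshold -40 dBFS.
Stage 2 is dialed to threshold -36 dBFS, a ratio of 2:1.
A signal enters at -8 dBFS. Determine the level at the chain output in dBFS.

-38 dBFS

Stage 1: -8 dBFS is 32 dB over -40 dBFS; at 16:1 that becomes 2 dB over, giving -38 dBFS.
Stage 2: -38 dBFS ≤ -36 dBFS, so stage 2 doesn't engage; output -38 dBFS.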